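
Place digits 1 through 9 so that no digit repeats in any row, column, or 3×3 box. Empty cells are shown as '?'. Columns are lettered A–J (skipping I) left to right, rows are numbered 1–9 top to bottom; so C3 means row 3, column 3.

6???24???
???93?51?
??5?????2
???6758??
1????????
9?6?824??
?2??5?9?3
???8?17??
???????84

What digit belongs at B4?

G1 = 3: row 1 has {2,4,6}; col 7 has {4,5,7,8,9}; box has {1,2,5} → only 3 remains.
G3 = 6: row 3 has {2,5}; col 7 has {3,4,5,7,8,9}; box has {1,2,3,5} → only 6 remains.
G5 = 2: row 5 has {1}; col 7 has {3,4,5,6,7,8,9}; box has {4,8} → only 2 remains.
H7 = 6: row 7 has {2,3,5,9}; col 8 has {1,8}; box has {3,4,7,8,9} → only 6 remains.
J8 = 5: row 8 has {1,7,8}; col 9 has {2,3,4}; box has {3,4,6,7,8,9} → only 5 remains.
G9 = 1: row 9 has {4,8}; col 7 has {2,3,4,5,6,7,8,9}; box has {3,4,5,6,7,8,9} → only 1 remains.
E3 = 1: row 3 has {2,5,6}; col 5 has {2,3,5,7,8}; box has {2,3,4,9} → only 1 remains.
F7 = 7: row 7 has {2,3,5,6,9}; col 6 has {1,2,4,5}; box has {1,5,8} → only 7 remains.
H8 = 2: row 8 has {1,5,7,8}; col 8 has {1,6,8}; box has {1,3,4,5,6,7,8,9} → only 2 remains.
D3 = 7: row 3 has {1,2,5,6}; col 4 has {6,8,9}; box has {1,2,3,4,9} → only 7 remains.
F3 = 8: row 3 has {1,2,5,6,7}; col 6 has {1,2,4,5,7}; box has {1,2,3,4,7,9} → only 8 remains.
D7 = 4: row 7 has {2,3,5,6,7,9}; col 4 has {6,7,8,9}; box has {1,5,7,8} → only 4 remains.
D1 = 5: row 1 has {2,3,4,6}; col 4 has {4,6,7,8,9}; box has {1,2,3,4,7,8,9} → only 5 remains.
F2 = 6: row 2 has {1,3,5,9}; col 6 has {1,2,4,5,7,8}; box has {1,2,3,4,5,7,8,9} → only 6 remains.
D5 = 3: row 5 has {1,2}; col 4 has {4,5,6,7,8,9}; box has {2,5,6,7,8} → only 3 remains.
F5 = 9: row 5 has {1,2,3}; col 6 has {1,2,4,5,6,7,8}; box has {2,3,5,6,7,8} → only 9 remains.
D6 = 1: row 6 has {2,4,6,8,9}; col 4 has {3,4,5,6,7,8,9}; box has {2,3,5,6,7,8,9} → only 1 remains.
J6 = 7: row 6 has {1,2,4,6,8,9}; col 9 has {2,3,4,5}; box has {2,4,8} → only 7 remains.
A7 = 8: row 7 has {2,3,4,5,6,7,9}; col 1 has {1,6,9}; box has {2} → only 8 remains.
C7 = 1: row 7 has {2,3,4,5,6,7,8,9}; col 3 has {5,6}; box has {2,8} → only 1 remains.
D9 = 2: row 9 has {1,4,8}; col 4 has {1,3,4,5,6,7,8,9}; box has {1,4,5,7,8} → only 2 remains.
F9 = 3: row 9 has {1,2,4,8}; col 6 has {1,2,4,5,6,7,8,9}; box has {1,2,4,5,7,8} → only 3 remains.
J2 = 8: row 2 has {1,3,5,6,9}; col 9 has {2,3,4,5,7}; box has {1,2,3,5,6} → only 8 remains.
E5 = 4: row 5 has {1,2,3,9}; col 5 has {1,2,3,5,7,8}; box has {1,2,3,5,6,7,8,9} → only 4 remains.
H5 = 5: row 5 has {1,2,3,4,9}; col 8 has {1,2,6,8}; box has {2,4,7,8} → only 5 remains.
J5 = 6: row 5 has {1,2,3,4,5,9}; col 9 has {2,3,4,5,7,8}; box has {2,4,5,7,8} → only 6 remains.
H6 = 3: row 6 has {1,2,4,6,7,8,9}; col 8 has {1,2,5,6,8}; box has {2,4,5,6,7,8} → only 3 remains.
J1 = 9: row 1 has {2,3,4,5,6}; col 9 has {2,3,4,5,6,7,8}; box has {1,2,3,5,6,8} → only 9 remains.
H3 = 4: row 3 has {1,2,5,6,7,8}; col 8 has {1,2,3,5,6,8}; box has {1,2,3,5,6,8,9} → only 4 remains.
H4 = 9: row 4 has {5,6,7,8}; col 8 has {1,2,3,4,5,6,8}; box has {2,3,4,5,6,7,8} → only 9 remains.
J4 = 1: row 4 has {5,6,7,8,9}; col 9 has {2,3,4,5,6,7,8,9}; box has {2,3,4,5,6,7,8,9} → only 1 remains.
B6 = 5: row 6 has {1,2,3,4,6,7,8,9}; col 2 has {2}; box has {1,6,9} → only 5 remains.
H1 = 7: row 1 has {2,3,4,5,6,9}; col 8 has {1,2,3,4,5,6,8,9}; box has {1,2,3,4,5,6,8,9} → only 7 remains.
A3 = 3: row 3 has {1,2,4,5,6,7,8}; col 1 has {1,6,8,9}; box has {5,6} → only 3 remains.
B3 = 9: row 3 has {1,2,3,4,5,6,7,8}; col 2 has {2,5}; box has {3,5,6} → only 9 remains.
A8 = 4: row 8 has {1,2,5,7,8}; col 1 has {1,3,6,8,9}; box has {1,2,8} → only 4 remains.
C1 = 8: row 1 has {2,3,4,5,6,7,9}; col 3 has {1,5,6}; box has {3,5,6,9} → only 8 remains.
A4 = 2: row 4 has {1,5,6,7,8,9}; col 1 has {1,3,4,6,8,9}; box has {1,5,6,9} → only 2 remains.
C5 = 7: row 5 has {1,2,3,4,5,6,9}; col 3 has {1,5,6,8}; box has {1,2,5,6,9} → only 7 remains.
C9 = 9: row 9 has {1,2,3,4,8}; col 3 has {1,5,6,7,8}; box has {1,2,4,8} → only 9 remains.
E9 = 6: row 9 has {1,2,3,4,8,9}; col 5 has {1,2,3,4,5,7,8}; box has {1,2,3,4,5,7,8} → only 6 remains.
B1 = 1: row 1 has {2,3,4,5,6,7,8,9}; col 2 has {2,5,9}; box has {3,5,6,8,9} → only 1 remains.
A2 = 7: row 2 has {1,3,5,6,8,9}; col 1 has {1,2,3,4,6,8,9}; box has {1,3,5,6,8,9} → only 7 remains.
B2 = 4: row 2 has {1,3,5,6,7,8,9}; col 2 has {1,2,5,9}; box has {1,3,5,6,7,8,9} → only 4 remains.
C2 = 2: row 2 has {1,3,4,5,6,7,8,9}; col 3 has {1,5,6,7,8,9}; box has {1,3,4,5,6,7,8,9} → only 2 remains.
B4 = 3: row 4 has {1,2,5,6,7,8,9}; col 2 has {1,2,4,5,9}; box has {1,2,5,6,7,9} → only 3 remains.

3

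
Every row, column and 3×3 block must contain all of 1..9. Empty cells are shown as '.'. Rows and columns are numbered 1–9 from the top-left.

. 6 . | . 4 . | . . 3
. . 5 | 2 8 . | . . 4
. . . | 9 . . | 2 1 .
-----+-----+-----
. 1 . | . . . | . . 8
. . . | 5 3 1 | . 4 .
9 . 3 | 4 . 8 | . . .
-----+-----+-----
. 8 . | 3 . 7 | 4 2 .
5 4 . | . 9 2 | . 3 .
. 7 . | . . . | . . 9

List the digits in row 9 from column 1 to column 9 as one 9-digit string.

row 1, column 6 = 5: row 1 has {3,4,6}; col 6 has {1,2,7,8}; box has {2,4,8,9} → only 5 remains.
row 3, column 2 = 3: row 3 has {1,2,9}; col 2 has {1,4,6,7,8}; box has {5,6} → only 3 remains.
row 3, column 6 = 6: row 3 has {1,2,3,9}; col 6 has {1,2,5,7,8}; box has {2,4,5,8,9} → only 6 remains.
row 4, column 6 = 9: row 4 has {1,8}; col 6 has {1,2,5,6,7,8}; box has {1,3,4,5,8} → only 9 remains.
row 5, column 2 = 2: row 5 has {1,3,4,5}; col 2 has {1,3,4,6,7,8}; box has {1,3,9} → only 2 remains.
row 6, column 2 = 5: row 6 has {3,4,8,9}; col 2 has {1,2,3,4,6,7,8}; box has {1,2,3,9} → only 5 remains.
row 9, column 6 = 4: row 9 has {7,9}; col 6 has {1,2,5,6,7,8,9}; box has {2,3,7,9} → only 4 remains.
row 2, column 2 = 9: row 2 has {2,4,5,8}; col 2 has {1,2,3,4,5,6,7,8}; box has {3,5,6} → only 9 remains.
row 2, column 6 = 3: row 2 has {2,4,5,8,9}; col 6 has {1,2,4,5,6,7,8,9}; box has {2,4,5,6,8,9} → only 3 remains.
row 3, column 5 = 7: row 3 has {1,2,3,6,9}; col 5 has {3,4,8,9}; box has {2,3,4,5,6,8,9} → only 7 remains.
row 3, column 9 = 5: row 3 has {1,2,3,6,7,9}; col 9 has {3,4,8,9}; box has {1,2,3,4} → only 5 remains.
row 1, column 4 = 1: row 1 has {3,4,5,6}; col 4 has {2,3,4,5,9}; box has {2,3,4,5,6,7,8,9} → only 1 remains.
row 2, column 1 = 1: in row 2, 1 can only go here (every other open cell in that row sees a 1).
row 7, column 1 = 6: row 7 has {2,3,4,7,8}; col 1 has {1,5,9}; box has {4,5,7,8} → only 6 remains.
row 7, column 9 = 1: row 7 has {2,3,4,6,7,8}; col 9 has {3,4,5,8,9}; box has {2,3,4,9} → only 1 remains.
row 8, column 3 = 1: row 8 has {2,3,4,5,9}; col 3 has {3,5}; box has {4,5,6,7,8} → only 1 remains.
row 9, column 3 = 2: row 9 has {4,7,9}; col 3 has {1,3,5}; box has {1,4,5,6,7,8} → only 2 remains.
row 7, column 3 = 9: row 7 has {1,2,3,4,6,7,8}; col 3 has {1,2,3,5}; box has {1,2,4,5,6,7,8} → only 9 remains.
row 7, column 5 = 5: row 7 has {1,2,3,4,6,7,8,9}; col 5 has {3,4,7,8,9}; box has {2,3,4,7,9} → only 5 remains.
row 9, column 1 = 3: row 9 has {2,4,7,9}; col 1 has {1,5,6,9}; box has {1,2,4,5,6,7,8,9} → only 3 remains.
row 1, column 1 = 2: in row 1, 2 can only go here (every other open cell in that row sees a 2).
row 4, column 5 = 2: in row 4, 2 can only go here (every other open cell in that row sees a 2).
row 4, column 7 = 3: in row 4, 3 can only go here (every other open cell in that row sees a 3).
row 6, column 5 = 6: row 6 has {3,4,5,8,9}; col 5 has {2,3,4,5,7,8,9}; box has {1,2,3,4,5,8,9} → only 6 remains.
row 6, column 8 = 7: row 6 has {3,4,5,6,8,9}; col 8 has {1,2,3,4}; box has {3,4,8} → only 7 remains.
row 6, column 9 = 2: row 6 has {3,4,5,6,7,8,9}; col 9 has {1,3,4,5,8,9}; box has {3,4,7,8} → only 2 remains.
row 9, column 5 = 1: row 9 has {2,3,4,7,9}; col 5 has {2,3,4,5,6,7,8,9}; box has {2,3,4,5,7,9} → only 1 remains.
row 2, column 8 = 6: row 2 has {1,2,3,4,5,8,9}; col 8 has {1,2,3,4,7}; box has {1,2,3,4,5} → only 6 remains.
row 4, column 4 = 7: row 4 has {1,2,3,8,9}; col 4 has {1,2,3,4,5,9}; box has {1,2,3,4,5,6,8,9} → only 7 remains.
row 4, column 8 = 5: row 4 has {1,2,3,7,8,9}; col 8 has {1,2,3,4,6,7}; box has {2,3,4,7,8} → only 5 remains.
row 5, column 9 = 6: row 5 has {1,2,3,4,5}; col 9 has {1,2,3,4,5,8,9}; box has {2,3,4,5,7,8} → only 6 remains.
row 6, column 7 = 1: row 6 has {2,3,4,5,6,7,8,9}; col 7 has {2,3,4}; box has {2,3,4,5,6,7,8} → only 1 remains.
row 8, column 9 = 7: row 8 has {1,2,3,4,5,9}; col 9 has {1,2,3,4,5,6,8,9}; box has {1,2,3,4,9} → only 7 remains.
row 9, column 8 = 8: row 9 has {1,2,3,4,7,9}; col 8 has {1,2,3,4,5,6,7}; box has {1,2,3,4,7,9} → only 8 remains.
row 1, column 8 = 9: row 1 has {1,2,3,4,5,6}; col 8 has {1,2,3,4,5,6,7,8}; box has {1,2,3,4,5,6} → only 9 remains.
row 2, column 7 = 7: row 2 has {1,2,3,4,5,6,8,9}; col 7 has {1,2,3,4}; box has {1,2,3,4,5,6,9} → only 7 remains.
row 4, column 1 = 4: row 4 has {1,2,3,5,7,8,9}; col 1 has {1,2,3,5,6,9}; box has {1,2,3,5,9} → only 4 remains.
row 4, column 3 = 6: row 4 has {1,2,3,4,5,7,8,9}; col 3 has {1,2,3,5,9}; box has {1,2,3,4,5,9} → only 6 remains.
row 5, column 7 = 9: row 5 has {1,2,3,4,5,6}; col 7 has {1,2,3,4,7}; box has {1,2,3,4,5,6,7,8} → only 9 remains.
row 8, column 7 = 6: row 8 has {1,2,3,4,5,7,9}; col 7 has {1,2,3,4,7,9}; box has {1,2,3,4,7,8,9} → only 6 remains.
row 9, column 4 = 6: row 9 has {1,2,3,4,7,8,9}; col 4 has {1,2,3,4,5,7,9}; box has {1,2,3,4,5,7,9} → only 6 remains.
row 9, column 7 = 5: row 9 has {1,2,3,4,6,7,8,9}; col 7 has {1,2,3,4,6,7,9}; box has {1,2,3,4,6,7,8,9} → only 5 remains.

372614589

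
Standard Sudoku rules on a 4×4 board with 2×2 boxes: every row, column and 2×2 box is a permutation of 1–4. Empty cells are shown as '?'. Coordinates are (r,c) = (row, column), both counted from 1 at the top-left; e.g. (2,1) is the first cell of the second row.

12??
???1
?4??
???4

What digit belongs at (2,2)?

(1,4) = 3 (sole candidate).
(2,2) = 3: row 2 has {1}; col 2 has {2,4}; box has {1,2} → only 3 remains.

3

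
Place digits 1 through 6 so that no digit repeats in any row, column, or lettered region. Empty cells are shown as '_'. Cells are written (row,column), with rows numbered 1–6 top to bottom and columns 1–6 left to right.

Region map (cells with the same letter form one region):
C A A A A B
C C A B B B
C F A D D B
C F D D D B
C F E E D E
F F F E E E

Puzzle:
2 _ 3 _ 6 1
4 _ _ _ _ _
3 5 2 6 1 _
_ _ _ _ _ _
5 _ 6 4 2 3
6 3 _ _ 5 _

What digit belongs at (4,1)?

(1,2) = 4: row 1 has {1,2,3,6}; col 2 has {3,5}; region has {2,3,6} → only 4 remains.
(1,4) = 5: row 1 has {1,2,3,4,6}; col 4 has {4,6}; region has {2,3,4,6} → only 5 remains.
(2,3) = 1: row 2 has {4}; col 3 has {2,3,6}; region has {2,3,4,5,6} → only 1 remains.
(2,5) = 3: row 2 has {1,4}; col 5 has {1,2,5,6}; region has {1} → only 3 remains.
(3,6) = 4: row 3 has {1,2,3,5,6}; col 6 has {1,3}; region has {1,3} → only 4 remains.
(4,1) = 1: row 4 has {}; col 1 has {2,3,4,5,6}; region has {2,3,4,5} → only 1 remains.

1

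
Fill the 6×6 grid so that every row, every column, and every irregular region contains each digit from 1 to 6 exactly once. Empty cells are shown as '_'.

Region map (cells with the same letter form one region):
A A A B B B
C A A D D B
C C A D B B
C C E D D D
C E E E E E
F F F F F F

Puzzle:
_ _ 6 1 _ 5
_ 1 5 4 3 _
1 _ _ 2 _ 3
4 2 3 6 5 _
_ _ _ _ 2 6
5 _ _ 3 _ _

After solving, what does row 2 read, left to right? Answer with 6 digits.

615432

R1C5 = 4: row 1 has {1,5,6}; col 5 has {2,3,5}; region has {1,3,5} → only 4 remains.
R2C1 = 6: row 2 has {1,3,4,5}; col 1 has {1,4,5}; region has {1,2,4} → only 6 remains.
R2C6 = 2: row 2 has {1,3,4,5,6}; col 6 has {3,5,6}; region has {1,3,4,5} → only 2 remains.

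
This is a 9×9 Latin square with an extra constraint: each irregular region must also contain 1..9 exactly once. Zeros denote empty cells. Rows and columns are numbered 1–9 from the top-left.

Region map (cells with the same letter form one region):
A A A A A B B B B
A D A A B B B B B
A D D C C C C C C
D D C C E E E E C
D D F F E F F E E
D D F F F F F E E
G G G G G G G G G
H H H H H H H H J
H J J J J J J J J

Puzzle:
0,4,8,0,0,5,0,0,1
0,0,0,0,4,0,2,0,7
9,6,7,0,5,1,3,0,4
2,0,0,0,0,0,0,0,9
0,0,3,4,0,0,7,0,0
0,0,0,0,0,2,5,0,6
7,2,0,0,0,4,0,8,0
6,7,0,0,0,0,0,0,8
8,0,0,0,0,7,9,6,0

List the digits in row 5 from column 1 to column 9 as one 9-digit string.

183496752

r1c1 = 3: row 1 has {1,4,5,8}; col 1 has {2,6,7,8,9}; region has {4,8,9} → only 3 remains.
r1c7 = 6: row 1 has {1,3,4,5,8}; col 7 has {2,3,5,7,9}; region has {1,2,4,5,7} → only 6 remains.
r1c8 = 9: row 1 has {1,3,4,5,6,8}; col 8 has {6,8}; region has {1,2,4,5,6,7} → only 9 remains.
r2c8 = 3: row 2 has {2,4,7}; col 8 has {6,8,9}; region has {1,2,4,5,6,7,9} → only 3 remains.
r3c8 = 2: row 3 has {1,3,4,5,6,7,9}; col 8 has {3,6,8,9}; region has {1,3,4,5,9} → only 2 remains.
r4c3 = 6: row 4 has {2,9}; col 3 has {3,7,8}; region has {1,2,3,4,5,9} → only 6 remains.
r7c7 = 1: row 7 has {2,4,7,8}; col 7 has {2,3,5,6,7,9}; region has {2,4,7,8} → only 1 remains.
r8c7 = 4: row 8 has {6,7,8}; col 7 has {1,2,3,5,6,7,9}; region has {6,7,8} → only 4 remains.
r2c6 = 8: row 2 has {2,3,4,7}; col 6 has {1,2,4,5,7}; region has {1,2,3,4,5,6,7,9} → only 8 remains.
r3c4 = 8: row 3 has {1,2,3,4,5,6,7,9}; col 4 has {4}; region has {1,2,3,4,5,6,9} → only 8 remains.
r4c4 = 7: row 4 has {2,6,9}; col 4 has {4,8}; region has {1,2,3,4,5,6,8,9} → only 7 remains.
r4c6 = 3: row 4 has {2,6,7,9}; col 6 has {1,2,4,5,7,8}; region has {6} → only 3 remains.
r4c7 = 8: row 4 has {2,3,6,7,9}; col 7 has {1,2,3,4,5,6,7,9}; region has {3,6} → only 8 remains.
r8c6 = 9: row 8 has {4,6,7,8}; col 6 has {1,2,3,4,5,7,8}; region has {4,6,7,8} → only 9 remains.
r1c4 = 2: row 1 has {1,3,4,5,6,8,9}; col 4 has {4,7,8}; region has {3,4,8,9} → only 2 remains.
r1c5 = 7: row 1 has {1,2,3,4,5,6,8,9}; col 5 has {4,5}; region has {2,3,4,8,9} → only 7 remains.
r4c5 = 1: row 4 has {2,3,6,7,8,9}; col 5 has {4,5,7}; region has {3,6,8} → only 1 remains.
r5c6 = 6: row 5 has {3,4,7}; col 6 has {1,2,3,4,5,7,8,9}; region has {2,3,4,5,7} → only 6 remains.
r5c8 = 5: row 5 has {3,4,6,7}; col 8 has {2,3,6,8,9}; region has {1,3,6,8} → only 5 remains.
r5c9 = 2: row 5 has {3,4,5,6,7}; col 9 has {1,4,6,7,8,9}; region has {1,3,5,6,8} → only 2 remains.
r8c8 = 1: row 8 has {4,6,7,8,9}; col 8 has {2,3,5,6,8,9}; region has {4,6,7,8,9} → only 1 remains.
r4c2 = 5: row 4 has {1,2,3,6,7,8,9}; col 2 has {2,4,6,7}; region has {2,6,7} → only 5 remains.
r4c8 = 4: row 4 has {1,2,3,5,6,7,8,9}; col 8 has {1,2,3,5,6,8,9}; region has {1,2,3,5,6,8} → only 4 remains.
r5c1 = 1: row 5 has {2,3,4,5,6,7}; col 1 has {2,3,6,7,8,9}; region has {2,5,6,7} → only 1 remains.
r5c5 = 9: row 5 has {1,2,3,4,5,6,7}; col 5 has {1,4,5,7}; region has {1,2,3,4,5,6,8} → only 9 remains.
r6c1 = 4: row 6 has {2,5,6}; col 1 has {1,2,3,6,7,8,9}; region has {1,2,5,6,7} → only 4 remains.
r6c5 = 8: row 6 has {2,4,5,6}; col 5 has {1,4,5,7,9}; region has {2,3,4,5,6,7} → only 8 remains.
r6c8 = 7: row 6 has {2,4,5,6,8}; col 8 has {1,2,3,4,5,6,8,9}; region has {1,2,3,4,5,6,8,9} → only 7 remains.
r2c1 = 5: row 2 has {2,3,4,7,8}; col 1 has {1,2,3,4,6,7,8,9}; region has {2,3,4,7,8,9} → only 5 remains.
r2c2 = 9: row 2 has {2,3,4,5,7,8}; col 2 has {2,4,5,6,7}; region has {1,2,4,5,6,7} → only 9 remains.
r2c3 = 1: row 2 has {2,3,4,5,7,8,9}; col 3 has {3,6,7,8}; region has {2,3,4,5,7,8,9} → only 1 remains.
r2c4 = 6: row 2 has {1,2,3,4,5,7,8,9}; col 4 has {2,4,7,8}; region has {1,2,3,4,5,7,8,9} → only 6 remains.
r5c2 = 8: row 5 has {1,2,3,4,5,6,7,9}; col 2 has {2,4,5,6,7,9}; region has {1,2,4,5,6,7,9} → only 8 remains.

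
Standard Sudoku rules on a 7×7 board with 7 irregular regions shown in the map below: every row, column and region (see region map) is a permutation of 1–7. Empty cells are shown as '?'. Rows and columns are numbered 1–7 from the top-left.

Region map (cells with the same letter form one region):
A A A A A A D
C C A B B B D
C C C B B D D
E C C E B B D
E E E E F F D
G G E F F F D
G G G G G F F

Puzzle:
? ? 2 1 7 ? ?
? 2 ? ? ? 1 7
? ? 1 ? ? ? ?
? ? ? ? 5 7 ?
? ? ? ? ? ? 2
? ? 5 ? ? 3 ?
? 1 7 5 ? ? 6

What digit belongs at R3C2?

R2C1 = 5: in row 2, 5 can only go here (every other open cell in that row sees a 5).
R5C6 = 5: in row 5, 5 can only go here (every other open cell in that row sees a 5).
R3C7 = 5: in row 3, 5 can only go here (every other open cell in that row sees a 5).
R1C2 = 5: in row 1, 5 can only go here (every other open cell in that row sees a 5).
R6C4 = 7: in row 6, 7 can only go here (every other open cell in that row sees a 7).
R7C6 = 2: in column 6, 2 can only go here (every other open cell in that column sees a 2).
R6C1 = 2: in row 6, 2 can only go here (every other open cell in that row sees a 2).
R4C4 = 2: in row 4, 2 can only go here (every other open cell in that row sees a 2).
R3C5 = 2: in row 3, 2 can only go here (every other open cell in that row sees a 2).
R6C2 = 6: in row 6, 6 can only go here (every other open cell in that row sees a 6).
R2C5 = 6: in column 5, 6 can only go here (every other open cell in that column sees a 6).
R5C4 = 6: in column 4, 6 can only go here (every other open cell in that column sees a 6).
R4C3 = 6: in row 4, 6 can only go here (every other open cell in that row sees a 6).
R3C6 = 6: in row 3, 6 can only go here (every other open cell in that row sees a 6).
R1C6 = 4: row 1 has {1,2,5,7}; col 6 has {1,2,3,5,6,7}; region has {1,2,5,7} → only 4 remains.
R1C7 = 3: row 1 has {1,2,4,5,7}; col 7 has {2,5,6,7}; region has {2,5,6,7} → only 3 remains.
R2C3 = 3: row 2 has {1,2,5,6,7}; col 3 has {1,2,5,6,7}; region has {1,2,4,5,7} → only 3 remains.
R2C4 = 4: row 2 has {1,2,3,5,6,7}; col 4 has {1,2,5,6,7}; region has {1,2,5,6,7} → only 4 remains.
R3C4 = 3: row 3 has {1,2,5,6}; col 4 has {1,2,4,5,6,7}; region has {1,2,4,5,6,7} → only 3 remains.
R5C3 = 4: row 5 has {2,5,6}; col 3 has {1,2,3,5,6,7}; region has {2,5,6} → only 4 remains.
R5C5 = 1: row 5 has {2,4,5,6}; col 5 has {2,5,6,7}; region has {2,3,5,6,7} → only 1 remains.
R6C5 = 4: row 6 has {2,3,5,6,7}; col 5 has {1,2,5,6,7}; region has {1,2,3,5,6,7} → only 4 remains.
R6C7 = 1: row 6 has {2,3,4,5,6,7}; col 7 has {2,3,5,6,7}; region has {2,3,5,6,7} → only 1 remains.
R7C5 = 3: row 7 has {1,2,5,6,7}; col 5 has {1,2,4,5,6,7}; region has {1,2,5,6,7} → only 3 remains.
R1C1 = 6: row 1 has {1,2,3,4,5,7}; col 1 has {2,5}; region has {1,2,3,4,5,7} → only 6 remains.
R4C7 = 4: row 4 has {2,5,6,7}; col 7 has {1,2,3,5,6,7}; region has {1,2,3,5,6,7} → only 4 remains.
R7C1 = 4: row 7 has {1,2,3,5,6,7}; col 1 has {2,5,6}; region has {1,2,3,5,6,7} → only 4 remains.
R3C1 = 7: row 3 has {1,2,3,5,6}; col 1 has {2,4,5,6}; region has {1,2,5,6} → only 7 remains.
R3C2 = 4: row 3 has {1,2,3,5,6,7}; col 2 has {1,2,5,6}; region has {1,2,5,6,7} → only 4 remains.

4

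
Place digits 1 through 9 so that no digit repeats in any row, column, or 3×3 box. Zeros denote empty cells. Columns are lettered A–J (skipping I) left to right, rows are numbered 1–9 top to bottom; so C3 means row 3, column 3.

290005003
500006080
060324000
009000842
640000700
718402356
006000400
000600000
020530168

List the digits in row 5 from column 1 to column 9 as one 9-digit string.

G1 = 6 (sole candidate).
A4 = 3 (sole candidate).
B4 = 5 (sole candidate).
C5 = 2: row 5 has {4,6,7}; col 3 has {6,8,9}; box has {1,3,4,5,6,7,8,9} → only 2 remains.
E6 = 9 (sole candidate).
C1 = 4 (hidden single in row 1).
C9 = 7 (sole candidate).
F9 = 9 (sole candidate).
C3 = 1 (sole candidate).
A9 = 4 (sole candidate).
C2 = 3 (sole candidate).
A3 = 8 (sole candidate).
C8 = 5 (sole candidate).
B2 = 7 (sole candidate).
E2 = 1 (sole candidate).
D2 = 9 (sole candidate).
G2 = 2 (sole candidate).
J2 = 4 (sole candidate).
G8 = 9 (sole candidate).
J8 = 7 (sole candidate).
G3 = 5 (sole candidate).
J3 = 9 (sole candidate).
J5 = 1: row 5 has {2,4,6,7}; col 9 has {2,3,4,6,7,8,9}; box has {2,3,4,5,6,7,8} → only 1 remains.
J7 = 5 (sole candidate).
A8 = 1 (sole candidate).
F8 = 8 (sole candidate).
H3 = 7 (sole candidate).
D5 = 8: row 5 has {1,2,4,6,7}; col 4 has {3,4,5,6,9}; box has {2,4,9} → only 8 remains.
E5 = 5: row 5 has {1,2,4,6,7,8}; col 5 has {1,2,3,9}; box has {2,4,8,9} → only 5 remains.
F5 = 3: row 5 has {1,2,4,5,6,7,8}; col 6 has {2,4,5,6,8,9}; box has {2,4,5,8,9} → only 3 remains.
H5 = 9: row 5 has {1,2,3,4,5,6,7,8}; col 8 has {4,5,6,7,8}; box has {1,2,3,4,5,6,7,8} → only 9 remains.

642853791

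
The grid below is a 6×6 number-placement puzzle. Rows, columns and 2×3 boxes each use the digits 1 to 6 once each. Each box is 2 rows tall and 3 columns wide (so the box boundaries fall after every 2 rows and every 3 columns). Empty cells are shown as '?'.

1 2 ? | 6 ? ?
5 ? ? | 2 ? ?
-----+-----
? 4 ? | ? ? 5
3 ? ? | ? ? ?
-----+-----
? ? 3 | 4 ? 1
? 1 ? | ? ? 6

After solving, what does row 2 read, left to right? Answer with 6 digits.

536214

row 1, column 3 = 4: row 1 has {1,2,6}; col 3 has {3}; box has {1,2,5} → only 4 remains.
row 1, column 6 = 3: row 1 has {1,2,4,6}; col 6 has {1,5,6}; box has {2,6} → only 3 remains.
row 2, column 3 = 6: row 2 has {2,5}; col 3 has {3,4}; box has {1,2,4,5} → only 6 remains.
row 2, column 6 = 4: row 2 has {2,5,6}; col 6 has {1,3,5,6}; box has {2,3,6} → only 4 remains.
row 4, column 4 = 1: row 4 has {3}; col 4 has {2,4,6}; box has {5} → only 1 remains.
row 4, column 6 = 2: row 4 has {1,3}; col 6 has {1,3,4,5,6}; box has {1,5} → only 2 remains.
row 1, column 5 = 5: row 1 has {1,2,3,4,6}; col 5 has {}; box has {2,3,4,6} → only 5 remains.
row 2, column 2 = 3: row 2 has {2,4,5,6}; col 2 has {1,2,4}; box has {1,2,4,5,6} → only 3 remains.
row 2, column 5 = 1: row 2 has {2,3,4,5,6}; col 5 has {5}; box has {2,3,4,5,6} → only 1 remains.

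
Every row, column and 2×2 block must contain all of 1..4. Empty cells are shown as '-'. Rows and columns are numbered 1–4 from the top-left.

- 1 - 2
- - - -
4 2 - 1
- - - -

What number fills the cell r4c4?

r1c1 = 3: row 1 has {1,2}; col 1 has {4}; box has {1} → only 3 remains.
r1c3 = 4: row 1 has {1,2,3}; col 3 has {}; box has {2} → only 4 remains.
r2c1 = 2: row 2 has {}; col 1 has {3,4}; box has {1,3} → only 2 remains.
r2c2 = 4: row 2 has {2}; col 2 has {1,2}; box has {1,2,3} → only 4 remains.
r2c4 = 3: row 2 has {2,4}; col 4 has {1,2}; box has {2,4} → only 3 remains.
r3c3 = 3: row 3 has {1,2,4}; col 3 has {4}; box has {1} → only 3 remains.
r4c1 = 1: row 4 has {}; col 1 has {2,3,4}; box has {2,4} → only 1 remains.
r4c2 = 3: row 4 has {1}; col 2 has {1,2,4}; box has {1,2,4} → only 3 remains.
r4c3 = 2: row 4 has {1,3}; col 3 has {3,4}; box has {1,3} → only 2 remains.
r4c4 = 4: row 4 has {1,2,3}; col 4 has {1,2,3}; box has {1,2,3} → only 4 remains.

4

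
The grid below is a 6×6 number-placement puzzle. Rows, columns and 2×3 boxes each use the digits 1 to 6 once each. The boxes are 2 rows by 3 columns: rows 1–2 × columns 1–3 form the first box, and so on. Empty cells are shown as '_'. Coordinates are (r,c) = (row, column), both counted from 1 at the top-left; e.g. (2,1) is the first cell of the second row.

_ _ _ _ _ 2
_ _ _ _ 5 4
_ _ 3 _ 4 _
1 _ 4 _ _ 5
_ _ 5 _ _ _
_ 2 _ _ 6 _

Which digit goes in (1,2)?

4

(4,2) = 6 (sole candidate).
(6,3) = 1 (sole candidate).
(6,6) = 3 (sole candidate).
(1,3) = 6 (sole candidate).
(2,3) = 2 (sole candidate).
(3,2) = 5 (sole candidate).
(5,6) = 1 (sole candidate).
(6,1) = 4 (sole candidate).
(6,4) = 5 (sole candidate).
(2,1) = 3 (sole candidate).
(2,2) = 1 (sole candidate).
(2,4) = 6 (sole candidate).
(3,1) = 2 (sole candidate).
(3,4) = 1 (sole candidate).
(3,6) = 6 (sole candidate).
(5,1) = 6 (sole candidate).
(5,2) = 3 (sole candidate).
(5,5) = 2 (sole candidate).
(1,1) = 5 (sole candidate).
(1,2) = 4: row 1 has {2,5,6}; col 2 has {1,2,3,5,6}; box has {1,2,3,5,6} → only 4 remains.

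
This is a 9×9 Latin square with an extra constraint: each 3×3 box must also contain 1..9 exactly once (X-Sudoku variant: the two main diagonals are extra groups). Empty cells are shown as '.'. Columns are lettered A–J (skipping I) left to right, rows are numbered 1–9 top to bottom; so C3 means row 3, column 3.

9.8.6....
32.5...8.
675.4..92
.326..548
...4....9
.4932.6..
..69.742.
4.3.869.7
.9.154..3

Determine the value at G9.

B1 = 1: row 1 has {6,8,9}; col 2 has {2,3,4,7,9}; box has {2,3,5,6,7,8,9} → only 1 remains.
C2 = 4: row 2 has {2,3,5,8}; col 3 has {2,3,5,6,8,9}; box has {1,2,3,5,6,7,8,9} → only 4 remains.
D3 = 8: row 3 has {2,4,5,6,7,9}; col 4 has {1,3,4,5,6,9}; box has {4,5,6} → only 8 remains.
G3 = 1: row 3 has {2,4,5,6,7,8,9}; col 7 has {4,5,6,9}; box has {2,8,9}; anti-diagonal has {3,6,8} → only 1 remains.
F4 = 9: row 4 has {2,3,4,5,6,8}; col 6 has {4,6,7}; box has {2,3,4,6}; anti-diagonal has {1,3,6,8} → only 9 remains.
E5 = 7: row 5 has {4,9}; col 5 has {2,4,5,6,8}; box has {2,3,4,6,9}; main diagonal has {2,3,4,5,6,9}; anti-diagonal has {1,3,6,8,9} → only 7 remains.
J6 = 1: row 6 has {2,3,4,6,9}; col 9 has {2,3,7,8,9}; box has {4,5,6,8,9} → only 1 remains.
E7 = 3: row 7 has {2,4,6,7,9}; col 5 has {2,4,5,6,7,8}; box has {1,4,5,6,7,8,9} → only 3 remains.
J7 = 5: row 7 has {2,3,4,6,7,9}; col 9 has {1,2,3,7,8,9}; box has {2,3,4,7,9} → only 5 remains.
B8 = 5: row 8 has {3,4,6,7,8,9}; col 2 has {1,2,3,4,7,9}; box has {3,4,6,9}; anti-diagonal has {1,3,6,7,8,9} → only 5 remains.
D8 = 2: row 8 has {3,4,5,6,7,8,9}; col 4 has {1,3,4,5,6,8,9}; box has {1,3,4,5,6,7,8,9} → only 2 remains.
H8 = 1: row 8 has {2,3,4,5,6,7,8,9}; col 8 has {2,4,8,9}; box has {2,3,4,5,7,9}; main diagonal has {2,3,4,5,6,7,9} → only 1 remains.
A9 = 2: row 9 has {1,3,4,5,9}; col 1 has {3,4,6,9}; box has {3,4,5,6,9}; anti-diagonal has {1,3,5,6,7,8,9} → only 2 remains.
C9 = 7: row 9 has {1,2,3,4,5,9}; col 3 has {2,3,4,5,6,8,9}; box has {2,3,4,5,6,9} → only 7 remains.
G9 = 8: row 9 has {1,2,3,4,5,7,9}; col 7 has {1,4,5,6,9}; box has {1,2,3,4,5,7,9} → only 8 remains.

8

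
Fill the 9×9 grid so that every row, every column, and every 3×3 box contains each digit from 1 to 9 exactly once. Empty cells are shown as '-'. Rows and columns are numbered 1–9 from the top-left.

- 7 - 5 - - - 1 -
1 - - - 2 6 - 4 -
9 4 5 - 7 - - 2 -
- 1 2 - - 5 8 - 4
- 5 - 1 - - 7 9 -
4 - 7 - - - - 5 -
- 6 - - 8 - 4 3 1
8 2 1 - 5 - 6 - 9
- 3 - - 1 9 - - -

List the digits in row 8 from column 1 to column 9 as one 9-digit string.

R2C2 = 8: row 2 has {1,2,4,6}; col 2 has {1,2,3,4,5,6,7}; box has {1,4,5,7,9} → only 8 remains.
R2C3 = 3: row 2 has {1,2,4,6,8}; col 3 has {1,2,5,7}; box has {1,4,5,7,8,9} → only 3 remains.
R2C4 = 9: row 2 has {1,2,3,4,6,8}; col 4 has {1,5}; box has {2,5,6,7} → only 9 remains.
R2C7 = 5: row 2 has {1,2,3,4,6,8,9}; col 7 has {4,6,7,8}; box has {1,2,4} → only 5 remains.
R2C9 = 7: row 2 has {1,2,3,4,5,6,8,9}; col 9 has {1,4,9}; box has {1,2,4,5} → only 7 remains.
R3C7 = 3: row 3 has {2,4,5,7,9}; col 7 has {4,5,6,7,8}; box has {1,2,4,5,7} → only 3 remains.
R4C8 = 6: row 4 has {1,2,4,5,8}; col 8 has {1,2,3,4,5,9}; box has {4,5,7,8,9} → only 6 remains.
R6C2 = 9: row 6 has {4,5,7}; col 2 has {1,2,3,4,5,6,7,8}; box has {1,2,4,5,7} → only 9 remains.
R7C3 = 9: row 7 has {1,3,4,6,8}; col 3 has {1,2,3,5,7}; box has {1,2,3,6,8} → only 9 remains.
R8C8 = 7: row 8 has {1,2,5,6,8,9}; col 8 has {1,2,3,4,5,6,9}; box has {1,3,4,6,9} → only 7 remains.
R9C3 = 4: row 9 has {1,3,9}; col 3 has {1,2,3,5,7,9}; box has {1,2,3,6,8,9} → only 4 remains.
R9C7 = 2: row 9 has {1,3,4,9}; col 7 has {3,4,5,6,7,8}; box has {1,3,4,6,7,9} → only 2 remains.
R9C8 = 8: row 9 has {1,2,3,4,9}; col 8 has {1,2,3,4,5,6,7,9}; box has {1,2,3,4,6,7,9} → only 8 remains.
R9C9 = 5: row 9 has {1,2,3,4,8,9}; col 9 has {1,4,7,9}; box has {1,2,3,4,6,7,8,9} → only 5 remains.
R1C3 = 6: row 1 has {1,5,7}; col 3 has {1,2,3,4,5,7,9}; box has {1,3,4,5,7,8,9} → only 6 remains.
R1C7 = 9: row 1 has {1,5,6,7}; col 7 has {2,3,4,5,6,7,8}; box has {1,2,3,4,5,7} → only 9 remains.
R1C9 = 8: row 1 has {1,5,6,7,9}; col 9 has {1,4,5,7,9}; box has {1,2,3,4,5,7,9} → only 8 remains.
R3C4 = 8: row 3 has {2,3,4,5,7,9}; col 4 has {1,5,9}; box has {2,5,6,7,9} → only 8 remains.
R3C6 = 1: row 3 has {2,3,4,5,7,8,9}; col 6 has {5,6,9}; box has {2,5,6,7,8,9} → only 1 remains.
R3C9 = 6: row 3 has {1,2,3,4,5,7,8,9}; col 9 has {1,4,5,7,8,9}; box has {1,2,3,4,5,7,8,9} → only 6 remains.
R4C1 = 3: row 4 has {1,2,4,5,6,8}; col 1 has {1,4,8,9}; box has {1,2,4,5,7,9} → only 3 remains.
R4C4 = 7: row 4 has {1,2,3,4,5,6,8}; col 4 has {1,5,8,9}; box has {1,5} → only 7 remains.
R4C5 = 9: row 4 has {1,2,3,4,5,6,7,8}; col 5 has {1,2,5,7,8}; box has {1,5,7} → only 9 remains.
R5C1 = 6: row 5 has {1,5,7,9}; col 1 has {1,3,4,8,9}; box has {1,2,3,4,5,7,9} → only 6 remains.
R5C3 = 8: row 5 has {1,5,6,7,9}; col 3 has {1,2,3,4,5,6,7,9}; box has {1,2,3,4,5,6,7,9} → only 8 remains.
R6C7 = 1: row 6 has {4,5,7,9}; col 7 has {2,3,4,5,6,7,8,9}; box has {4,5,6,7,8,9} → only 1 remains.
R7C4 = 2: row 7 has {1,3,4,6,8,9}; col 4 has {1,5,7,8,9}; box has {1,5,8,9} → only 2 remains.
R7C6 = 7: row 7 has {1,2,3,4,6,8,9}; col 6 has {1,5,6,9}; box has {1,2,5,8,9} → only 7 remains.
R9C1 = 7: row 9 has {1,2,3,4,5,8,9}; col 1 has {1,3,4,6,8,9}; box has {1,2,3,4,6,8,9} → only 7 remains.
R9C4 = 6: row 9 has {1,2,3,4,5,7,8,9}; col 4 has {1,2,5,7,8,9}; box has {1,2,5,7,8,9} → only 6 remains.
R1C1 = 2: row 1 has {1,5,6,7,8,9}; col 1 has {1,3,4,6,7,8,9}; box has {1,3,4,5,6,7,8,9} → only 2 remains.
R6C4 = 3: row 6 has {1,4,5,7,9}; col 4 has {1,2,5,6,7,8,9}; box has {1,5,7,9} → only 3 remains.
R6C5 = 6: row 6 has {1,3,4,5,7,9}; col 5 has {1,2,5,7,8,9}; box has {1,3,5,7,9} → only 6 remains.
R6C9 = 2: row 6 has {1,3,4,5,6,7,9}; col 9 has {1,4,5,6,7,8,9}; box has {1,4,5,6,7,8,9} → only 2 remains.
R7C1 = 5: row 7 has {1,2,3,4,6,7,8,9}; col 1 has {1,2,3,4,6,7,8,9}; box has {1,2,3,4,6,7,8,9} → only 5 remains.
R8C4 = 4: row 8 has {1,2,5,6,7,8,9}; col 4 has {1,2,3,5,6,7,8,9}; box has {1,2,5,6,7,8,9} → only 4 remains.
R8C6 = 3: row 8 has {1,2,4,5,6,7,8,9}; col 6 has {1,5,6,7,9}; box has {1,2,4,5,6,7,8,9} → only 3 remains.

821453679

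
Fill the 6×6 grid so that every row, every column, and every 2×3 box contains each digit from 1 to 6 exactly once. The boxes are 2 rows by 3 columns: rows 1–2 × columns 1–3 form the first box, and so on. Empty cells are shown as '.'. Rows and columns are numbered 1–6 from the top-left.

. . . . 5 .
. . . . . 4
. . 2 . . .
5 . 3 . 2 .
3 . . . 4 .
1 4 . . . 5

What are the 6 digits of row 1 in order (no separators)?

row 6, column 3 = 6 (sole candidate).
row 6, column 5 = 3 (sole candidate).
row 5, column 3 = 5 (sole candidate).
row 6, column 4 = 2 (sole candidate).
row 2, column 3 = 1 (sole candidate).
row 2, column 5 = 6 (sole candidate).
row 3, column 5 = 1 (sole candidate).
row 4, column 6 = 6 (sole candidate).
row 5, column 2 = 2 (sole candidate).
row 5, column 6 = 1 (sole candidate).
row 1, column 3 = 4: row 1 has {5}; col 3 has {1,2,3,5,6}; box has {1} → only 4 remains.
row 2, column 1 = 2 (sole candidate).
row 2, column 4 = 3 (sole candidate).
row 3, column 2 = 6 (sole candidate).
row 3, column 6 = 3 (sole candidate).
row 4, column 2 = 1 (sole candidate).
row 4, column 4 = 4 (sole candidate).
row 5, column 4 = 6 (sole candidate).
row 1, column 1 = 6: row 1 has {4,5}; col 1 has {1,2,3,5}; box has {1,2,4} → only 6 remains.
row 1, column 2 = 3: row 1 has {4,5,6}; col 2 has {1,2,4,6}; box has {1,2,4,6} → only 3 remains.
row 1, column 4 = 1: row 1 has {3,4,5,6}; col 4 has {2,3,4,6}; box has {3,4,5,6} → only 1 remains.
row 1, column 6 = 2: row 1 has {1,3,4,5,6}; col 6 has {1,3,4,5,6}; box has {1,3,4,5,6} → only 2 remains.

634152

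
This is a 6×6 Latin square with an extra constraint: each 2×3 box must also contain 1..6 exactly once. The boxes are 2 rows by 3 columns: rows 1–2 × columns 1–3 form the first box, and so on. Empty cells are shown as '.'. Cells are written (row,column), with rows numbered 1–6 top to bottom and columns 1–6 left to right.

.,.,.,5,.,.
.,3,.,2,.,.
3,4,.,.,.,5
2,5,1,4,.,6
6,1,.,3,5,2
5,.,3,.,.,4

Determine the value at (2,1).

4

(2,6) = 1: row 2 has {2,3}; col 6 has {2,4,5,6}; box has {2,5} → only 1 remains.
(3,3) = 6: row 3 has {3,4,5}; col 3 has {1,3}; box has {1,2,3,4,5} → only 6 remains.
(3,4) = 1: row 3 has {3,4,5,6}; col 4 has {2,3,4,5}; box has {4,5,6} → only 1 remains.
(3,5) = 2: row 3 has {1,3,4,5,6}; col 5 has {5}; box has {1,4,5,6} → only 2 remains.
(4,5) = 3: row 4 has {1,2,4,5,6}; col 5 has {2,5}; box has {1,2,4,5,6} → only 3 remains.
(5,3) = 4: row 5 has {1,2,3,5,6}; col 3 has {1,3,6}; box has {1,3,5,6} → only 4 remains.
(6,2) = 2: row 6 has {3,4,5}; col 2 has {1,3,4,5}; box has {1,3,4,5,6} → only 2 remains.
(6,4) = 6: row 6 has {2,3,4,5}; col 4 has {1,2,3,4,5}; box has {2,3,4,5} → only 6 remains.
(6,5) = 1: row 6 has {2,3,4,5,6}; col 5 has {2,3,5}; box has {2,3,4,5,6} → only 1 remains.
(1,2) = 6: row 1 has {5}; col 2 has {1,2,3,4,5}; box has {3} → only 6 remains.
(1,3) = 2: row 1 has {5,6}; col 3 has {1,3,4,6}; box has {3,6} → only 2 remains.
(1,5) = 4: row 1 has {2,5,6}; col 5 has {1,2,3,5}; box has {1,2,5} → only 4 remains.
(1,6) = 3: row 1 has {2,4,5,6}; col 6 has {1,2,4,5,6}; box has {1,2,4,5} → only 3 remains.
(2,1) = 4: row 2 has {1,2,3}; col 1 has {2,3,5,6}; box has {2,3,6} → only 4 remains.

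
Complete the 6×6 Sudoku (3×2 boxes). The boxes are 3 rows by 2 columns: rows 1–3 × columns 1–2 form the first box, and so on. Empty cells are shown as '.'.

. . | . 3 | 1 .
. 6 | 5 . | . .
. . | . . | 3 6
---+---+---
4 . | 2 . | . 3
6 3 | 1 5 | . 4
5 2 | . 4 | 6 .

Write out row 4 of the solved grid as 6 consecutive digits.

r1c1 = 2 (sole candidate).
r1c6 = 5 (sole candidate).
r2c6 = 2 (sole candidate).
r3c1 = 1 (sole candidate).
r3c3 = 4 (sole candidate).
r3c4 = 2 (sole candidate).
r4c2 = 1: row 4 has {2,3,4}; col 2 has {2,3,6}; box has {2,3,4,5,6} → only 1 remains.
r4c4 = 6: row 4 has {1,2,3,4}; col 4 has {2,3,4,5}; box has {1,2,4,5} → only 6 remains.
r4c5 = 5: row 4 has {1,2,3,4,6}; col 5 has {1,3,6}; box has {3,4,6} → only 5 remains.

412653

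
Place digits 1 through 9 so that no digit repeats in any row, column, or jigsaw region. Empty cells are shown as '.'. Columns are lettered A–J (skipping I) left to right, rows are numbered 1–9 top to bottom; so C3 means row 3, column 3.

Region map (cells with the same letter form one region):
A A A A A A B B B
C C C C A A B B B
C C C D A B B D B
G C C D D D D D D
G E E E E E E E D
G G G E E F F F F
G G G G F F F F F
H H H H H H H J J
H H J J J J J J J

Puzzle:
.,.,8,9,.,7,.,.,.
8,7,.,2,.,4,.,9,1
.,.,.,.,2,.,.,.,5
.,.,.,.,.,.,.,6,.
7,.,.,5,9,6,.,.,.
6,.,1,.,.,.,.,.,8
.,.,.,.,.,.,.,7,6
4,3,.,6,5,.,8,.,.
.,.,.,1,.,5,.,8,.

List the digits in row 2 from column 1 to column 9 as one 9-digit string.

H8 = 2 (sole candidate).
C2 = 5: in row 2, 5 can only go here (every other open cell in that row sees a 5).
B5 = 8 (hidden single in row 5).
D7 = 8 (hidden single in row 7).
F3 = 8 (hidden single in row 3).
E4 = 8 (hidden single in row 4).
F8 = 1 (hidden single in row 8).
H6 = 5 (hidden single in column 8).
G4 = 5 (hidden single in column 7).
B4 = 1 (hidden single in row 4).
H3 = 1 (hidden single in row 3).
G5 = 1 (hidden single in row 5).
E7 = 1 (hidden single in row 7).
A1 = 1 (hidden single in row 1).
B1 = 5 (hidden single in row 1).
A7 = 5 (hidden single in row 7).
B3 = 6 (hidden single in column 2).
C9 = 6 (hidden single in column 3).
C8 = 7 (hidden single in column 3).
J8 = 9 (sole candidate).
G3 = 7 (hidden single in region B).
F4 = 9 (hidden single in region D).
C5 = 2 (hidden single in region E).
J4 = 2 (hidden single in region D).
A4 = 3 (sole candidate).
C4 = 4 (sole candidate).
D4 = 7 (sole candidate).
C7 = 9 (sole candidate).
A3 = 9 (sole candidate).
C3 = 3 (sole candidate).
D3 = 4 (sole candidate).
J5 = 3 (sole candidate).
D6 = 3 (sole candidate).
F6 = 2 (sole candidate).
F7 = 3 (sole candidate).
G7 = 4 (sole candidate).
A9 = 2 (sole candidate).
B9 = 9 (sole candidate).
G9 = 3 (sole candidate).
J1 = 4 (sole candidate).
G2 = 6: row 2 has {1,2,4,5,7,8,9}; col 7 has {1,3,4,5,7,8}; region has {1,4,5,7,8,9} → only 6 remains.
H5 = 4 (sole candidate).
B6 = 4 (sole candidate).
E6 = 7 (sole candidate).
G6 = 9 (sole candidate).
B7 = 2 (sole candidate).
E9 = 4 (sole candidate).
J9 = 7 (sole candidate).
G1 = 2 (sole candidate).
H1 = 3 (sole candidate).
E2 = 3: row 2 has {1,2,4,5,6,7,8,9}; col 5 has {1,2,4,5,7,8,9}; region has {1,2,4,5,7,8,9} → only 3 remains.

875234691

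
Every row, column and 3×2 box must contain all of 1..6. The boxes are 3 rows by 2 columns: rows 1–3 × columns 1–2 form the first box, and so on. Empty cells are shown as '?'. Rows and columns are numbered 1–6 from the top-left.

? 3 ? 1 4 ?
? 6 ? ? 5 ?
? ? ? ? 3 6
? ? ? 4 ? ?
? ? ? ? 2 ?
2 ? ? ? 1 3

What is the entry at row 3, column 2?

row 1, column 1 = 5 (sole candidate).
row 1, column 6 = 2 (sole candidate).
row 2, column 6 = 1 (sole candidate).
row 4, column 5 = 6 (sole candidate).
row 4, column 6 = 5 (sole candidate).
row 5, column 6 = 4 (sole candidate).
row 1, column 3 = 6 (sole candidate).
row 2, column 1 = 4 (sole candidate).
row 3, column 1 = 1 (sole candidate).
row 3, column 2 = 2: row 3 has {1,3,6}; col 2 has {3,6}; box has {1,3,4,5,6} → only 2 remains.

2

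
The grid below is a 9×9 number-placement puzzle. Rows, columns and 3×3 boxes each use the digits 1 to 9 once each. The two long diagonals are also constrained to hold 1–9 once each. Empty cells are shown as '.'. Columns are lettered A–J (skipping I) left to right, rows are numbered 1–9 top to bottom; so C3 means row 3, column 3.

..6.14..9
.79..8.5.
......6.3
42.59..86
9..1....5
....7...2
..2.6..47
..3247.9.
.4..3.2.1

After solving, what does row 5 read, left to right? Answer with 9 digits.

E2 = 2: row 2 has {5,7,8,9}; col 5 has {1,3,4,6,7,9}; box has {1,4,8} → only 2 remains.
J2 = 4: row 2 has {2,5,7,8,9}; col 9 has {1,2,3,5,6,7,9}; box has {3,5,6,9} → only 4 remains.
E3 = 5: row 3 has {3,6}; col 5 has {1,2,3,4,6,7,9}; box has {1,2,4,8} → only 5 remains.
F3 = 9: row 3 has {3,5,6}; col 6 has {4,7,8}; box has {1,2,4,5,8} → only 9 remains.
F4 = 3: row 4 has {2,4,5,6,8,9}; col 6 has {4,7,8,9}; box has {1,5,7,9}; anti-diagonal has {2,5,6,9} → only 3 remains.
E5 = 8: row 5 has {1,5,9}; col 5 has {1,2,3,4,5,6,7,9}; box has {1,3,5,7,9}; main diagonal has {1,5,7,9}; anti-diagonal has {2,3,5,6,9} → only 8 remains.
D6 = 4: row 6 has {2,7}; col 4 has {1,2,5}; box has {1,3,5,7,8,9}; anti-diagonal has {2,3,5,6,8,9} → only 4 remains.
F6 = 6: row 6 has {2,4,7}; col 6 has {3,4,7,8,9}; box has {1,3,4,5,7,8,9}; main diagonal has {1,5,7,8,9} → only 6 remains.
G7 = 3: row 7 has {2,4,6,7}; col 7 has {2,6}; box has {1,2,4,7,9}; main diagonal has {1,5,6,7,8,9} → only 3 remains.
B8 = 1: row 8 has {2,3,4,7,9}; col 2 has {2,4,7}; box has {2,3,4}; anti-diagonal has {2,3,4,5,6,8,9} → only 1 remains.
J8 = 8: row 8 has {1,2,3,4,7,9}; col 9 has {1,2,3,4,5,6,7,9}; box has {1,2,3,4,7,9} → only 8 remains.
A9 = 7: row 9 has {1,2,3,4}; col 1 has {4,9}; box has {1,2,3,4}; anti-diagonal has {1,2,3,4,5,6,8,9} → only 7 remains.
F9 = 5: row 9 has {1,2,3,4,7}; col 6 has {3,4,6,7,8,9}; box has {2,3,4,6,7} → only 5 remains.
H9 = 6: row 9 has {1,2,3,4,5,7}; col 8 has {4,5,8,9}; box has {1,2,3,4,7,8,9} → only 6 remains.
A1 = 2: row 1 has {1,4,6,9}; col 1 has {4,7,9}; box has {6,7,9}; main diagonal has {1,3,5,6,7,8,9} → only 2 remains.
H1 = 7: row 1 has {1,2,4,6,9}; col 8 has {4,5,6,8,9}; box has {3,4,5,6,9} → only 7 remains.
G2 = 1: row 2 has {2,4,5,7,8,9}; col 7 has {2,3,6}; box has {3,4,5,6,7,9} → only 1 remains.
B3 = 8: row 3 has {3,5,6,9}; col 2 has {1,2,4,7}; box has {2,6,7,9} → only 8 remains.
C3 = 4: row 3 has {3,5,6,8,9}; col 3 has {2,3,6,9}; box has {2,6,7,8,9}; main diagonal has {1,2,3,5,6,7,8,9} → only 4 remains.
D3 = 7: row 3 has {3,4,5,6,8,9}; col 4 has {1,2,4,5}; box has {1,2,4,5,8,9} → only 7 remains.
H3 = 2: row 3 has {3,4,5,6,7,8,9}; col 8 has {4,5,6,7,8,9}; box has {1,3,4,5,6,7,9} → only 2 remains.
G4 = 7: row 4 has {2,3,4,5,6,8,9}; col 7 has {1,2,3,6}; box has {2,5,6,8} → only 7 remains.
C5 = 7: row 5 has {1,5,8,9}; col 3 has {2,3,4,6,9}; box has {2,4,9} → only 7 remains.
F5 = 2: row 5 has {1,5,7,8,9}; col 6 has {3,4,5,6,7,8,9}; box has {1,3,4,5,6,7,8,9} → only 2 remains.
G5 = 4: row 5 has {1,2,5,7,8,9}; col 7 has {1,2,3,6,7}; box has {2,5,6,7,8} → only 4 remains.
H5 = 3: row 5 has {1,2,4,5,7,8,9}; col 8 has {2,4,5,6,7,8,9}; box has {2,4,5,6,7,8} → only 3 remains.
G6 = 9: row 6 has {2,4,6,7}; col 7 has {1,2,3,4,6,7}; box has {2,3,4,5,6,7,8} → only 9 remains.
H6 = 1: row 6 has {2,4,6,7,9}; col 8 has {2,3,4,5,6,7,8,9}; box has {2,3,4,5,6,7,8,9} → only 1 remains.
F7 = 1: row 7 has {2,3,4,6,7}; col 6 has {2,3,4,5,6,7,8,9}; box has {2,3,4,5,6,7} → only 1 remains.
G8 = 5: row 8 has {1,2,3,4,7,8,9}; col 7 has {1,2,3,4,6,7,9}; box has {1,2,3,4,6,7,8,9} → only 5 remains.
C9 = 8: row 9 has {1,2,3,4,5,6,7}; col 3 has {2,3,4,6,7,9}; box has {1,2,3,4,7} → only 8 remains.
D9 = 9: row 9 has {1,2,3,4,5,6,7,8}; col 4 has {1,2,4,5,7}; box has {1,2,3,4,5,6,7} → only 9 remains.
D1 = 3: row 1 has {1,2,4,6,7,9}; col 4 has {1,2,4,5,7,9}; box has {1,2,4,5,7,8,9} → only 3 remains.
G1 = 8: row 1 has {1,2,3,4,6,7,9}; col 7 has {1,2,3,4,5,6,7,9}; box has {1,2,3,4,5,6,7,9} → only 8 remains.
A2 = 3: row 2 has {1,2,4,5,7,8,9}; col 1 has {2,4,7,9}; box has {2,4,6,7,8,9} → only 3 remains.
D2 = 6: row 2 has {1,2,3,4,5,7,8,9}; col 4 has {1,2,3,4,5,7,9}; box has {1,2,3,4,5,7,8,9} → only 6 remains.
A3 = 1: row 3 has {2,3,4,5,6,7,8,9}; col 1 has {2,3,4,7,9}; box has {2,3,4,6,7,8,9} → only 1 remains.
C4 = 1: row 4 has {2,3,4,5,6,7,8,9}; col 3 has {2,3,4,6,7,8,9}; box has {2,4,7,9} → only 1 remains.
B5 = 6: row 5 has {1,2,3,4,5,7,8,9}; col 2 has {1,2,4,7,8}; box has {1,2,4,7,9} → only 6 remains.

967182435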